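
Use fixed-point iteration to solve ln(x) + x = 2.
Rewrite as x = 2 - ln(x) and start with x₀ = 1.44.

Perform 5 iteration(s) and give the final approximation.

Equation: ln(x) + x = 2
Fixed-point form: x = 2 - ln(x)
x₀ = 1.44

x_1 = g(1.440000) = 1.635357
x_2 = g(1.635357) = 1.508139
x_3 = g(1.508139) = 1.589124
x_4 = g(1.589124) = 1.536817
x_5 = g(1.536817) = 1.570286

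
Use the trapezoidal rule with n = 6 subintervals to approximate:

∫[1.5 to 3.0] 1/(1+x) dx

f(x) = 1/(1+x)
a = 1.5, b = 3.0, n = 6
h = (b - a)/n = 0.250000

Trapezoidal rule: (h/2)[f(x₀) + 2f(x₁) + 2f(x₂) + ... + f(xₙ)]

x_0 = 1.5000, f(x_0) = 0.400000, coefficient = 1
x_1 = 1.7500, f(x_1) = 0.363636, coefficient = 2
x_2 = 2.0000, f(x_2) = 0.333333, coefficient = 2
x_3 = 2.2500, f(x_3) = 0.307692, coefficient = 2
x_4 = 2.5000, f(x_4) = 0.285714, coefficient = 2
x_5 = 2.7500, f(x_5) = 0.266667, coefficient = 2
x_6 = 3.0000, f(x_6) = 0.250000, coefficient = 1

I ≈ (0.250000/2) × 3.764086 = 0.470511
Exact value: 0.470004
Error: 0.000507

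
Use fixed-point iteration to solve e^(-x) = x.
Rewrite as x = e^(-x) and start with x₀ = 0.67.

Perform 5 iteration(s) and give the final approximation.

Equation: e^(-x) = x
Fixed-point form: x = e^(-x)
x₀ = 0.67

x_1 = g(0.670000) = 0.511709
x_2 = g(0.511709) = 0.599470
x_3 = g(0.599470) = 0.549102
x_4 = g(0.549102) = 0.577468
x_5 = g(0.577468) = 0.561318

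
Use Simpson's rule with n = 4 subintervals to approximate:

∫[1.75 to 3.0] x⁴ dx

f(x) = x⁴
a = 1.75, b = 3.0, n = 4
h = (b - a)/n = 0.312500

Simpson's rule: (h/3)[f(x₀) + 4f(x₁) + 2f(x₂) + ... + f(xₙ)]

x_0 = 1.7500, f(x_0) = 9.378906, coefficient = 1
x_1 = 2.0625, f(x_1) = 18.095718, coefficient = 4
x_2 = 2.3750, f(x_2) = 31.816650, coefficient = 2
x_3 = 2.6875, f(x_3) = 52.166763, coefficient = 4
x_4 = 3.0000, f(x_4) = 81.000000, coefficient = 1

I ≈ (0.312500/3) × 435.062134 = 45.318972
Exact value: 45.317383
Error: 0.001589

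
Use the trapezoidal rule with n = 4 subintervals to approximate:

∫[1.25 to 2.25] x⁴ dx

f(x) = x⁴
a = 1.25, b = 2.25, n = 4
h = (b - a)/n = 0.250000

Trapezoidal rule: (h/2)[f(x₀) + 2f(x₁) + 2f(x₂) + ... + f(xₙ)]

x_0 = 1.2500, f(x_0) = 2.441406, coefficient = 1
x_1 = 1.5000, f(x_1) = 5.062500, coefficient = 2
x_2 = 1.7500, f(x_2) = 9.378906, coefficient = 2
x_3 = 2.0000, f(x_3) = 16.000000, coefficient = 2
x_4 = 2.2500, f(x_4) = 25.628906, coefficient = 1

I ≈ (0.250000/2) × 88.953125 = 11.119141
Exact value: 10.922656
Error: 0.196484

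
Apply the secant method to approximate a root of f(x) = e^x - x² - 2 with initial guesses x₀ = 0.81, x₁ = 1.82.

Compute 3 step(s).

f(x) = e^x - x² - 2
x₀ = 0.81, x₁ = 1.82

Secant formula: x_{n+1} = x_n - f(x_n)(x_n - x_{n-1})/(f(x_n) - f(x_{n-1}))

Iteration 1:
  f(0.810000) = -0.408192
  f(1.820000) = 0.859458
  x_2 = 1.820000 - 0.859458×(1.820000 - 0.810000)/(0.859458 - (-0.408192))
       = 1.135227
Iteration 2:
  f(1.820000) = 0.859458
  f(1.135227) = -0.176861
  x_3 = 1.135227 - (-0.176861)×(1.135227 - 1.820000)/(-0.176861 - 0.859458)
       = 1.252092
Iteration 3:
  f(1.135227) = -0.176861
  f(1.252092) = -0.070082
  x_4 = 1.252092 - (-0.070082)×(1.252092 - 1.135227)/(-0.070082 - (-0.176861))
       = 1.328794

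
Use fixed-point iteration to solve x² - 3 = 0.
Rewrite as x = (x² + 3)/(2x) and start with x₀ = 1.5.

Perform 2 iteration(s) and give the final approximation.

Equation: x² - 3 = 0
Fixed-point form: x = (x² + 3)/(2x)
x₀ = 1.5

x_1 = g(1.500000) = 1.750000
x_2 = g(1.750000) = 1.732143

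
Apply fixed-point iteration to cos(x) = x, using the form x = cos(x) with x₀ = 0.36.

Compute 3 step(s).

Equation: cos(x) = x
Fixed-point form: x = cos(x)
x₀ = 0.36

x_1 = g(0.360000) = 0.935897
x_2 = g(0.935897) = 0.593097
x_3 = g(0.593097) = 0.829214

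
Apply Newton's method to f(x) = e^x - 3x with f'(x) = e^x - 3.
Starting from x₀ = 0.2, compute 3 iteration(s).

f(x) = e^x - 3x
f'(x) = e^x - 3
x₀ = 0.2

Newton-Raphson formula: x_{n+1} = x_n - f(x_n)/f'(x_n)

Iteration 1:
  f(0.200000) = 0.621403
  f'(0.200000) = -1.778597
  x_1 = 0.200000 - 0.621403/(-1.778597) = 0.549378
Iteration 2:
  f(0.549378) = 0.084041
  f'(0.549378) = -1.267825
  x_2 = 0.549378 - 0.084041/(-1.267825) = 0.615666
Iteration 3:
  f(0.615666) = 0.003891
  f'(0.615666) = -1.149112
  x_3 = 0.615666 - 0.003891/(-1.149112) = 0.619052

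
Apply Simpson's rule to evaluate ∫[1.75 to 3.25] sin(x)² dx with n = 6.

f(x) = sin(x)²
a = 1.75, b = 3.25, n = 6
h = (b - a)/n = 0.250000

Simpson's rule: (h/3)[f(x₀) + 4f(x₁) + 2f(x₂) + ... + f(xₙ)]

x_0 = 1.7500, f(x_0) = 0.968228, coefficient = 1
x_1 = 2.0000, f(x_1) = 0.826822, coefficient = 4
x_2 = 2.2500, f(x_2) = 0.605398, coefficient = 2
x_3 = 2.5000, f(x_3) = 0.358169, coefficient = 4
x_4 = 2.7500, f(x_4) = 0.145665, coefficient = 2
x_5 = 3.0000, f(x_5) = 0.019915, coefficient = 4
x_6 = 3.2500, f(x_6) = 0.011706, coefficient = 1

I ≈ (0.250000/3) × 7.301683 = 0.608474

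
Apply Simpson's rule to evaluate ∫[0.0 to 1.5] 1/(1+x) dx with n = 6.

f(x) = 1/(1+x)
a = 0.0, b = 1.5, n = 6
h = (b - a)/n = 0.250000

Simpson's rule: (h/3)[f(x₀) + 4f(x₁) + 2f(x₂) + ... + f(xₙ)]

x_0 = 0.0000, f(x_0) = 1.000000, coefficient = 1
x_1 = 0.2500, f(x_1) = 0.800000, coefficient = 4
x_2 = 0.5000, f(x_2) = 0.666667, coefficient = 2
x_3 = 0.7500, f(x_3) = 0.571429, coefficient = 4
x_4 = 1.0000, f(x_4) = 0.500000, coefficient = 2
x_5 = 1.2500, f(x_5) = 0.444444, coefficient = 4
x_6 = 1.5000, f(x_6) = 0.400000, coefficient = 1

I ≈ (0.250000/3) × 10.996825 = 0.916402
Exact value: 0.916291
Error: 0.000111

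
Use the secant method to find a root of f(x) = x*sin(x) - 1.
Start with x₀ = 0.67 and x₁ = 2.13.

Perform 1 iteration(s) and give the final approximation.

f(x) = x*sin(x) - 1
x₀ = 0.67, x₁ = 2.13

Secant formula: x_{n+1} = x_n - f(x_n)(x_n - x_{n-1})/(f(x_n) - f(x_{n-1}))

Iteration 1:
  f(0.670000) = -0.583939
  f(2.130000) = 0.805554
  x_2 = 2.130000 - 0.805554×(2.130000 - 0.670000)/(0.805554 - (-0.583939))
       = 1.283570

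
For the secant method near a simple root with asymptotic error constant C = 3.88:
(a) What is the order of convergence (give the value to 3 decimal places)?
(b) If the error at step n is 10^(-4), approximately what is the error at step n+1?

(a) Secant method has superlinear convergence with order φ = (1+√5)/2 ≈ 1.618.
    This means |e_{n+1}| ≈ C|e_n|^1.618.

(b) With |e_n| = 10^(-4) and C = 3.88:
    |e_{n+1}| ≈ 3.88 × (10^(-4))^1.618 = 3.88 × 10^(-6.47)

(a) ≈ 1.618 (golden ratio); (b) |e_{n+1}| ≈ 1.308e-06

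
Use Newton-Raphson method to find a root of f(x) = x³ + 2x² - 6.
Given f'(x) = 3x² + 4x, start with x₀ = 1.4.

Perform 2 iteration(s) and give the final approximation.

f(x) = x³ + 2x² - 6
f'(x) = 3x² + 4x
x₀ = 1.4

Newton-Raphson formula: x_{n+1} = x_n - f(x_n)/f'(x_n)

Iteration 1:
  f(1.400000) = 0.664000
  f'(1.400000) = 11.480000
  x_1 = 1.400000 - 0.664000/11.480000 = 1.342160
Iteration 2:
  f(1.342160) = 0.020548
  f'(1.342160) = 10.772824
  x_2 = 1.342160 - 0.020548/10.772824 = 1.340253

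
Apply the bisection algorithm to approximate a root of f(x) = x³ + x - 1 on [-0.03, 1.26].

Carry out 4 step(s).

f(x) = x³ + x - 1
Initial interval: [-0.03, 1.26]

Iteration 1:
  c_1 = (-0.030000 + 1.260000)/2 = 0.615000
  f(c_1) = f(0.615000) = -0.152392
  f(a) × f(c) ≥ 0, new interval: [0.615000, 1.260000]
Iteration 2:
  c_2 = (0.615000 + 1.260000)/2 = 0.937500
  f(c_2) = f(0.937500) = 0.761475
  f(a) × f(c) < 0, new interval: [0.615000, 0.937500]
Iteration 3:
  c_3 = (0.615000 + 0.937500)/2 = 0.776250
  f(c_3) = f(0.776250) = 0.243990
  f(a) × f(c) < 0, new interval: [0.615000, 0.776250]
Iteration 4:
  c_4 = (0.615000 + 0.776250)/2 = 0.695625
  f(c_4) = f(0.695625) = 0.032234
  f(a) × f(c) < 0, new interval: [0.615000, 0.695625]

After 4 iteration(s), the approximation is c_4 = 0.695625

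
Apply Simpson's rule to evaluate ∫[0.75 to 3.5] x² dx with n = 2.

f(x) = x²
a = 0.75, b = 3.5, n = 2
h = (b - a)/n = 1.375000

Simpson's rule: (h/3)[f(x₀) + 4f(x₁) + 2f(x₂) + ... + f(xₙ)]

x_0 = 0.7500, f(x_0) = 0.562500, coefficient = 1
x_1 = 2.1250, f(x_1) = 4.515625, coefficient = 4
x_2 = 3.5000, f(x_2) = 12.250000, coefficient = 1

I ≈ (1.375000/3) × 30.875000 = 14.151042
Exact value: 14.151042
Error: 0.000000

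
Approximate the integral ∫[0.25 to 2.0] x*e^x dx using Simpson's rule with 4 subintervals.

f(x) = x*e^x
a = 0.25, b = 2.0, n = 4
h = (b - a)/n = 0.437500

Simpson's rule: (h/3)[f(x₀) + 4f(x₁) + 2f(x₂) + ... + f(xₙ)]

x_0 = 0.2500, f(x_0) = 0.321006, coefficient = 1
x_1 = 0.6875, f(x_1) = 1.367257, coefficient = 4
x_2 = 1.1250, f(x_2) = 3.465244, coefficient = 2
x_3 = 1.5625, f(x_3) = 7.454271, coefficient = 4
x_4 = 2.0000, f(x_4) = 14.778112, coefficient = 1

I ≈ (0.437500/3) × 57.315717 = 8.358542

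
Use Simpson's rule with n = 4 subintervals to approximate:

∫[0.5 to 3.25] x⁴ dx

f(x) = x⁴
a = 0.5, b = 3.25, n = 4
h = (b - a)/n = 0.687500

Simpson's rule: (h/3)[f(x₀) + 4f(x₁) + 2f(x₂) + ... + f(xₙ)]

x_0 = 0.5000, f(x_0) = 0.062500, coefficient = 1
x_1 = 1.1875, f(x_1) = 1.988541, coefficient = 4
x_2 = 1.8750, f(x_2) = 12.359619, coefficient = 2
x_3 = 2.5625, f(x_3) = 43.117691, coefficient = 4
x_4 = 3.2500, f(x_4) = 111.566406, coefficient = 1

I ≈ (0.687500/3) × 316.773071 = 72.593829
Exact value: 72.511914
Error: 0.081915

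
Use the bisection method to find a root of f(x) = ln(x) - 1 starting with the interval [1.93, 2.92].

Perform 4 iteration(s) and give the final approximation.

f(x) = ln(x) - 1
Initial interval: [1.93, 2.92]

Iteration 1:
  c_1 = (1.930000 + 2.920000)/2 = 2.425000
  f(c_1) = f(2.425000) = -0.114168
  f(a) × f(c) ≥ 0, new interval: [2.425000, 2.920000]
Iteration 2:
  c_2 = (2.425000 + 2.920000)/2 = 2.672500
  f(c_2) = f(2.672500) = -0.016986
  f(a) × f(c) ≥ 0, new interval: [2.672500, 2.920000]
Iteration 3:
  c_3 = (2.672500 + 2.920000)/2 = 2.796250
  f(c_3) = f(2.796250) = 0.028279
  f(a) × f(c) < 0, new interval: [2.672500, 2.796250]
Iteration 4:
  c_4 = (2.672500 + 2.796250)/2 = 2.734375
  f(c_4) = f(2.734375) = 0.005903
  f(a) × f(c) < 0, new interval: [2.672500, 2.734375]

After 4 iteration(s), the approximation is c_4 = 2.734375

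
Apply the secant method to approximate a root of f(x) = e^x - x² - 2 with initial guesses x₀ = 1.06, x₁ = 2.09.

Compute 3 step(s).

f(x) = e^x - x² - 2
x₀ = 1.06, x₁ = 2.09

Secant formula: x_{n+1} = x_n - f(x_n)(x_n - x_{n-1})/(f(x_n) - f(x_{n-1}))

Iteration 1:
  f(1.060000) = -0.237229
  f(2.090000) = 1.716815
  x_2 = 2.090000 - 1.716815×(2.090000 - 1.060000)/(1.716815 - (-0.237229))
       = 1.185046
Iteration 2:
  f(2.090000) = 1.716815
  f(1.185046) = -0.133497
  x_3 = 1.185046 - (-0.133497)×(1.185046 - 2.090000)/(-0.133497 - 1.716815)
       = 1.250337
Iteration 3:
  f(1.185046) = -0.133497
  f(1.250337) = -0.071823
  x_4 = 1.250337 - (-0.071823)×(1.250337 - 1.185046)/(-0.071823 - (-0.133497))
       = 1.326373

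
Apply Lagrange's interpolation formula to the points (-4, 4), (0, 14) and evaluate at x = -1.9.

Lagrange interpolation formula:
P(x) = Σ yᵢ × Lᵢ(x)
where Lᵢ(x) = Π_{j≠i} (x - xⱼ)/(xᵢ - xⱼ)

L_0(-1.9) = (-1.9 - 0)/(-4 - 0) = 0.475000
L_1(-1.9) = (-1.9 - (-4))/(0 - (-4)) = 0.525000

P(-1.9) = 4×L_0(-1.9) + 14×L_1(-1.9)
P(-1.9) = 9.250000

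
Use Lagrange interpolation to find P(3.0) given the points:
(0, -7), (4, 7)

Lagrange interpolation formula:
P(x) = Σ yᵢ × Lᵢ(x)
where Lᵢ(x) = Π_{j≠i} (x - xⱼ)/(xᵢ - xⱼ)

L_0(3.0) = (3.0 - 4)/(0 - 4) = 0.250000
L_1(3.0) = (3.0 - 0)/(4 - 0) = 0.750000

P(3.0) = (-7)×L_0(3.0) + 7×L_1(3.0)
P(3.0) = 3.500000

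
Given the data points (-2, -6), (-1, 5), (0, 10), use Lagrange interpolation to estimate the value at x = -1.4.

Lagrange interpolation formula:
P(x) = Σ yᵢ × Lᵢ(x)
where Lᵢ(x) = Π_{j≠i} (x - xⱼ)/(xᵢ - xⱼ)

L_0(-1.4) = (-1.4 - (-1))/(-2 - (-1)) × (-1.4 - 0)/(-2 - 0) = 0.280000
L_1(-1.4) = (-1.4 - (-2))/(-1 - (-2)) × (-1.4 - 0)/(-1 - 0) = 0.840000
L_2(-1.4) = (-1.4 - (-2))/(0 - (-2)) × (-1.4 - (-1))/(0 - (-1)) = -0.120000

P(-1.4) = (-6)×L_0(-1.4) + 5×L_1(-1.4) + 10×L_2(-1.4)
P(-1.4) = 1.320000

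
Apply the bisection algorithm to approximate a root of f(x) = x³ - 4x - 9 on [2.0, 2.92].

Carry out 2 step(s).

f(x) = x³ - 4x - 9
Initial interval: [2.0, 2.92]

Iteration 1:
  c_1 = (2.000000 + 2.920000)/2 = 2.460000
  f(c_1) = f(2.460000) = -3.953064
  f(a) × f(c) ≥ 0, new interval: [2.460000, 2.920000]
Iteration 2:
  c_2 = (2.460000 + 2.920000)/2 = 2.690000
  f(c_2) = f(2.690000) = -0.294891
  f(a) × f(c) ≥ 0, new interval: [2.690000, 2.920000]

After 2 iteration(s), the approximation is c_2 = 2.690000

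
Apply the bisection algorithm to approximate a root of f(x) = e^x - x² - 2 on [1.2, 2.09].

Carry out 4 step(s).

f(x) = e^x - x² - 2
Initial interval: [1.2, 2.09]

Iteration 1:
  c_1 = (1.200000 + 2.090000)/2 = 1.645000
  f(c_1) = f(1.645000) = 0.474985
  f(a) × f(c) < 0, new interval: [1.200000, 1.645000]
Iteration 2:
  c_2 = (1.200000 + 1.645000)/2 = 1.422500
  f(c_2) = f(1.422500) = 0.123970
  f(a) × f(c) < 0, new interval: [1.200000, 1.422500]
Iteration 3:
  c_3 = (1.200000 + 1.422500)/2 = 1.311250
  f(c_3) = f(1.311250) = -0.008567
  f(a) × f(c) ≥ 0, new interval: [1.311250, 1.422500]
Iteration 4:
  c_4 = (1.311250 + 1.422500)/2 = 1.366875
  f(c_4) = f(1.366875) = 0.054725
  f(a) × f(c) < 0, new interval: [1.311250, 1.366875]

After 4 iteration(s), the approximation is c_4 = 1.366875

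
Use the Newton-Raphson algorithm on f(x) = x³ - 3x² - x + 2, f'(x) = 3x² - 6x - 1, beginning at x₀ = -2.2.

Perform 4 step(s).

f(x) = x³ - 3x² - x + 2
f'(x) = 3x² - 6x - 1
x₀ = -2.2

Newton-Raphson formula: x_{n+1} = x_n - f(x_n)/f'(x_n)

Iteration 1:
  f(-2.200000) = -20.968000
  f'(-2.200000) = 26.720000
  x_1 = -2.200000 - (-20.968000)/26.720000 = -1.415269
Iteration 2:
  f(-1.415269) = -5.428461
  f'(-1.415269) = 13.500580
  x_2 = -1.415269 - (-5.428461)/13.500580 = -1.013179
Iteration 3:
  f(-1.013179) = -1.106473
  f'(-1.013179) = 8.158663
  x_3 = -1.013179 - (-1.106473)/8.158663 = -0.877559
Iteration 4:
  f(-0.877559) = -0.108588
  f'(-0.877559) = 6.575685
  x_4 = -0.877559 - (-0.108588)/6.575685 = -0.861046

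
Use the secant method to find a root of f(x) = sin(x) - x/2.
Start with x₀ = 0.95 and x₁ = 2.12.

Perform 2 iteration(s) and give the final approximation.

f(x) = sin(x) - x/2
x₀ = 0.95, x₁ = 2.12

Secant formula: x_{n+1} = x_n - f(x_n)(x_n - x_{n-1})/(f(x_n) - f(x_{n-1}))

Iteration 1:
  f(0.950000) = 0.338416
  f(2.120000) = -0.207060
  x_2 = 2.120000 - (-0.207060)×(2.120000 - 0.950000)/(-0.207060 - 0.338416)
       = 1.675874
Iteration 2:
  f(2.120000) = -0.207060
  f(1.675874) = 0.156547
  x_3 = 1.675874 - 0.156547×(1.675874 - 2.120000)/(0.156547 - (-0.207060))
       = 1.867088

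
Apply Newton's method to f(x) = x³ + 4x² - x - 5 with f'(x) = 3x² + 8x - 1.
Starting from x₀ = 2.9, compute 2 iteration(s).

f(x) = x³ + 4x² - x - 5
f'(x) = 3x² + 8x - 1
x₀ = 2.9

Newton-Raphson formula: x_{n+1} = x_n - f(x_n)/f'(x_n)

Iteration 1:
  f(2.900000) = 50.129000
  f'(2.900000) = 47.430000
  x_1 = 2.900000 - 50.129000/47.430000 = 1.843095
Iteration 2:
  f(1.843095) = 13.005896
  f'(1.843095) = 23.935759
  x_2 = 1.843095 - 13.005896/23.935759 = 1.299728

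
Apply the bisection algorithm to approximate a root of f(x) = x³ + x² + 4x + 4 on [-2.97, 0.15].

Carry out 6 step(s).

f(x) = x³ + x² + 4x + 4
Initial interval: [-2.97, 0.15]

Iteration 1:
  c_1 = (-2.970000 + 0.150000)/2 = -1.410000
  f(c_1) = f(-1.410000) = -2.455121
  f(a) × f(c) ≥ 0, new interval: [-1.410000, 0.150000]
Iteration 2:
  c_2 = (-1.410000 + 0.150000)/2 = -0.630000
  f(c_2) = f(-0.630000) = 1.626853
  f(a) × f(c) < 0, new interval: [-1.410000, -0.630000]
Iteration 3:
  c_3 = (-1.410000 + (-0.630000))/2 = -1.020000
  f(c_3) = f(-1.020000) = -0.100808
  f(a) × f(c) ≥ 0, new interval: [-1.020000, -0.630000]
Iteration 4:
  c_4 = (-1.020000 + (-0.630000))/2 = -0.825000
  f(c_4) = f(-0.825000) = 0.819109
  f(a) × f(c) < 0, new interval: [-1.020000, -0.825000]
Iteration 5:
  c_5 = (-1.020000 + (-0.825000))/2 = -0.922500
  f(c_5) = f(-0.922500) = 0.375953
  f(a) × f(c) < 0, new interval: [-1.020000, -0.922500]
Iteration 6:
  c_6 = (-1.020000 + (-0.922500))/2 = -0.971250
  f(c_6) = f(-0.971250) = 0.142121
  f(a) × f(c) < 0, new interval: [-1.020000, -0.971250]

After 6 iteration(s), the approximation is c_6 = -0.971250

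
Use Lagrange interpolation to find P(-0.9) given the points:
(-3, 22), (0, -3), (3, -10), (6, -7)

Lagrange interpolation formula:
P(x) = Σ yᵢ × Lᵢ(x)
where Lᵢ(x) = Π_{j≠i} (x - xⱼ)/(xᵢ - xⱼ)

L_0(-0.9) = (-0.9 - 0)/(-3 - 0) × (-0.9 - 3)/(-3 - 3) × (-0.9 - 6)/(-3 - 6) = 0.149500
L_1(-0.9) = (-0.9 - (-3))/(0 - (-3)) × (-0.9 - 3)/(0 - 3) × (-0.9 - 6)/(0 - 6) = 1.046500
L_2(-0.9) = (-0.9 - (-3))/(3 - (-3)) × (-0.9 - 0)/(3 - 0) × (-0.9 - 6)/(3 - 6) = -0.241500
L_3(-0.9) = (-0.9 - (-3))/(6 - (-3)) × (-0.9 - 0)/(6 - 0) × (-0.9 - 3)/(6 - 3) = 0.045500

P(-0.9) = 22×L_0(-0.9) + (-3)×L_1(-0.9) + (-10)×L_2(-0.9) + (-7)×L_3(-0.9)
P(-0.9) = 2.246000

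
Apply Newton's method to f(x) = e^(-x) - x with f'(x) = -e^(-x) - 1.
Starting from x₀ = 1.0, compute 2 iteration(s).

f(x) = e^(-x) - x
f'(x) = -e^(-x) - 1
x₀ = 1.0

Newton-Raphson formula: x_{n+1} = x_n - f(x_n)/f'(x_n)

Iteration 1:
  f(1.000000) = -0.632121
  f'(1.000000) = -1.367879
  x_1 = 1.000000 - (-0.632121)/(-1.367879) = 0.537883
Iteration 2:
  f(0.537883) = 0.046100
  f'(0.537883) = -1.583983
  x_2 = 0.537883 - 0.046100/(-1.583983) = 0.566987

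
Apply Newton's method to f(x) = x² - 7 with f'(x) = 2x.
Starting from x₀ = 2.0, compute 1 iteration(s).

f(x) = x² - 7
f'(x) = 2x
x₀ = 2.0

Newton-Raphson formula: x_{n+1} = x_n - f(x_n)/f'(x_n)

Iteration 1:
  f(2.000000) = -3.000000
  f'(2.000000) = 4.000000
  x_1 = 2.000000 - (-3.000000)/4.000000 = 2.750000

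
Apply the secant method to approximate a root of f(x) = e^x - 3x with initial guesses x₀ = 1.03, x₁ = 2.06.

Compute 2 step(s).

f(x) = e^x - 3x
x₀ = 1.03, x₁ = 2.06

Secant formula: x_{n+1} = x_n - f(x_n)(x_n - x_{n-1})/(f(x_n) - f(x_{n-1}))

Iteration 1:
  f(1.030000) = -0.288934
  f(2.060000) = 1.665970
  x_2 = 2.060000 - 1.665970×(2.060000 - 1.030000)/(1.665970 - (-0.288934))
       = 1.182234
Iteration 2:
  f(2.060000) = 1.665970
  f(1.182234) = -0.285049
  x_3 = 1.182234 - (-0.285049)×(1.182234 - 2.060000)/(-0.285049 - 1.665970)
       = 1.310478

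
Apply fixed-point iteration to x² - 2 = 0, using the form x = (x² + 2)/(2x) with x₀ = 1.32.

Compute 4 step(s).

Equation: x² - 2 = 0
Fixed-point form: x = (x² + 2)/(2x)
x₀ = 1.32

x_1 = g(1.320000) = 1.417576
x_2 = g(1.417576) = 1.414218
x_3 = g(1.414218) = 1.414214
x_4 = g(1.414214) = 1.414214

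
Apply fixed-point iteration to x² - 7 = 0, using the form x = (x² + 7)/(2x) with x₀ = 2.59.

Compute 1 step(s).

Equation: x² - 7 = 0
Fixed-point form: x = (x² + 7)/(2x)
x₀ = 2.59

x_1 = g(2.590000) = 2.646351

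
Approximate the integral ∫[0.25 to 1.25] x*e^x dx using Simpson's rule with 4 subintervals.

f(x) = x*e^x
a = 0.25, b = 1.25, n = 4
h = (b - a)/n = 0.250000

Simpson's rule: (h/3)[f(x₀) + 4f(x₁) + 2f(x₂) + ... + f(xₙ)]

x_0 = 0.2500, f(x_0) = 0.321006, coefficient = 1
x_1 = 0.5000, f(x_1) = 0.824361, coefficient = 4
x_2 = 0.7500, f(x_2) = 1.587750, coefficient = 2
x_3 = 1.0000, f(x_3) = 2.718282, coefficient = 4
x_4 = 1.2500, f(x_4) = 4.362929, coefficient = 1

I ≈ (0.250000/3) × 22.030005 = 1.835834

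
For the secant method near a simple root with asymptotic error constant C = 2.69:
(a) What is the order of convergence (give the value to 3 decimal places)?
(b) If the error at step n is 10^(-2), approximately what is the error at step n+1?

(a) Secant method has superlinear convergence with order φ = (1+√5)/2 ≈ 1.618.
    This means |e_{n+1}| ≈ C|e_n|^1.618.

(b) With |e_n| = 10^(-2) and C = 2.69:
    |e_{n+1}| ≈ 2.69 × (10^(-2))^1.618 = 2.69 × 10^(-3.24)

(a) ≈ 1.618 (golden ratio); (b) |e_{n+1}| ≈ 1.562e-03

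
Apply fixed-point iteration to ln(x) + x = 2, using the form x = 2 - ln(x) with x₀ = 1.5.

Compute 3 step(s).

Equation: ln(x) + x = 2
Fixed-point form: x = 2 - ln(x)
x₀ = 1.5

x_1 = g(1.500000) = 1.594535
x_2 = g(1.594535) = 1.533418
x_3 = g(1.533418) = 1.572501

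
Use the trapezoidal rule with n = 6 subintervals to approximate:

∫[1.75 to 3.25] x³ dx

f(x) = x³
a = 1.75, b = 3.25, n = 6
h = (b - a)/n = 0.250000

Trapezoidal rule: (h/2)[f(x₀) + 2f(x₁) + 2f(x₂) + ... + f(xₙ)]

x_0 = 1.7500, f(x_0) = 5.359375, coefficient = 1
x_1 = 2.0000, f(x_1) = 8.000000, coefficient = 2
x_2 = 2.2500, f(x_2) = 11.390625, coefficient = 2
x_3 = 2.5000, f(x_3) = 15.625000, coefficient = 2
x_4 = 2.7500, f(x_4) = 20.796875, coefficient = 2
x_5 = 3.0000, f(x_5) = 27.000000, coefficient = 2
x_6 = 3.2500, f(x_6) = 34.328125, coefficient = 1

I ≈ (0.250000/2) × 205.312500 = 25.664062
Exact value: 25.546875
Error: 0.117188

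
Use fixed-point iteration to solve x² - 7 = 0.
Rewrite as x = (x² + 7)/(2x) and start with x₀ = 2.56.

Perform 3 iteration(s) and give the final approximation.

Equation: x² - 7 = 0
Fixed-point form: x = (x² + 7)/(2x)
x₀ = 2.56

x_1 = g(2.560000) = 2.647187
x_2 = g(2.647187) = 2.645752
x_3 = g(2.645752) = 2.645751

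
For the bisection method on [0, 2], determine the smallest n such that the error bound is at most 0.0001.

We need (b-a)/2^n ≤ 0.0001
(2 - 0)/2^n ≤ 0.0001
2/2^n ≤ 0.0001
2^n ≥ 20000
n ≥ log₂(20000) = 14.29
n ≥ 15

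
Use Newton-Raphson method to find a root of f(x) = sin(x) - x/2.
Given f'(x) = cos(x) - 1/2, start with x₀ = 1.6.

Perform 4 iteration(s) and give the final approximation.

f(x) = sin(x) - x/2
f'(x) = cos(x) - 1/2
x₀ = 1.6

Newton-Raphson formula: x_{n+1} = x_n - f(x_n)/f'(x_n)

Iteration 1:
  f(1.600000) = 0.199574
  f'(1.600000) = -0.529200
  x_1 = 1.600000 - 0.199574/(-0.529200) = 1.977124
Iteration 2:
  f(1.977124) = -0.069983
  f'(1.977124) = -0.895238
  x_2 = 1.977124 - (-0.069983)/(-0.895238) = 1.898951
Iteration 3:
  f(1.898951) = -0.002837
  f'(1.898951) = -0.822297
  x_3 = 1.898951 - (-0.002837)/(-0.822297) = 1.895501
Iteration 4:
  f(1.895501) = -0.000006
  f'(1.895501) = -0.819029
  x_4 = 1.895501 - (-0.000006)/(-0.819029) = 1.895494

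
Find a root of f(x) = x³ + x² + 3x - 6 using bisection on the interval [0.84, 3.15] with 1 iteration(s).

f(x) = x³ + x² + 3x - 6
Initial interval: [0.84, 3.15]

Iteration 1:
  c_1 = (0.840000 + 3.150000)/2 = 1.995000
  f(c_1) = f(1.995000) = 11.905175
  f(a) × f(c) < 0, new interval: [0.840000, 1.995000]

After 1 iteration(s), the approximation is c_1 = 1.995000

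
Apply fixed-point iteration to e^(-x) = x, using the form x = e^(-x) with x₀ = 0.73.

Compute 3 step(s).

Equation: e^(-x) = x
Fixed-point form: x = e^(-x)
x₀ = 0.73

x_1 = g(0.730000) = 0.481909
x_2 = g(0.481909) = 0.617603
x_3 = g(0.617603) = 0.539235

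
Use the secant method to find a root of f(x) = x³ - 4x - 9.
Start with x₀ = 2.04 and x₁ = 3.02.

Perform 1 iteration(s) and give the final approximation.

f(x) = x³ - 4x - 9
x₀ = 2.04, x₁ = 3.02

Secant formula: x_{n+1} = x_n - f(x_n)(x_n - x_{n-1})/(f(x_n) - f(x_{n-1}))

Iteration 1:
  f(2.040000) = -8.670336
  f(3.020000) = 6.463608
  x_2 = 3.020000 - 6.463608×(3.020000 - 2.040000)/(6.463608 - (-8.670336))
       = 2.601448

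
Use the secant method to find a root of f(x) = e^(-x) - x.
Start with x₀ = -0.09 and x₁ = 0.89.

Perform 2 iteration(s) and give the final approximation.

f(x) = e^(-x) - x
x₀ = -0.09, x₁ = 0.89

Secant formula: x_{n+1} = x_n - f(x_n)(x_n - x_{n-1})/(f(x_n) - f(x_{n-1}))

Iteration 1:
  f(-0.090000) = 1.184174
  f(0.890000) = -0.479344
  x_2 = 0.890000 - (-0.479344)×(0.890000 - (-0.090000))/(-0.479344 - 1.184174)
       = 0.607612
Iteration 2:
  f(0.890000) = -0.479344
  f(0.607612) = -0.062962
  x_3 = 0.607612 - (-0.062962)×(0.607612 - 0.890000)/(-0.062962 - (-0.479344))
       = 0.564911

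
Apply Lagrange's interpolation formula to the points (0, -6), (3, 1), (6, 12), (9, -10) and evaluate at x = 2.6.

Lagrange interpolation formula:
P(x) = Σ yᵢ × Lᵢ(x)
where Lᵢ(x) = Π_{j≠i} (x - xⱼ)/(xᵢ - xⱼ)

L_0(2.6) = (2.6 - 3)/(0 - 3) × (2.6 - 6)/(0 - 6) × (2.6 - 9)/(0 - 9) = 0.053728
L_1(2.6) = (2.6 - 0)/(3 - 0) × (2.6 - 6)/(3 - 6) × (2.6 - 9)/(3 - 9) = 1.047704
L_2(2.6) = (2.6 - 0)/(6 - 0) × (2.6 - 3)/(6 - 3) × (2.6 - 9)/(6 - 9) = -0.123259
L_3(2.6) = (2.6 - 0)/(9 - 0) × (2.6 - 3)/(9 - 3) × (2.6 - 6)/(9 - 6) = 0.021827

P(2.6) = (-6)×L_0(2.6) + 1×L_1(2.6) + 12×L_2(2.6) + (-10)×L_3(2.6)
P(2.6) = -0.972049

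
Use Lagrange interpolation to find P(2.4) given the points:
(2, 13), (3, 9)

Lagrange interpolation formula:
P(x) = Σ yᵢ × Lᵢ(x)
where Lᵢ(x) = Π_{j≠i} (x - xⱼ)/(xᵢ - xⱼ)

L_0(2.4) = (2.4 - 3)/(2 - 3) = 0.600000
L_1(2.4) = (2.4 - 2)/(3 - 2) = 0.400000

P(2.4) = 13×L_0(2.4) + 9×L_1(2.4)
P(2.4) = 11.400000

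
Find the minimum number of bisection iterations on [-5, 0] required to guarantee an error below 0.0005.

We need (b-a)/2^n ≤ 0.0005
(0 - (-5))/2^n ≤ 0.0005
5/2^n ≤ 0.0005
2^n ≥ 10000
n ≥ log₂(10000) = 13.29
n ≥ 14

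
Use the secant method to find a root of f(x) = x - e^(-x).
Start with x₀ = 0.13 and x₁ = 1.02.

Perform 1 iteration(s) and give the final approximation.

f(x) = x - e^(-x)
x₀ = 0.13, x₁ = 1.02

Secant formula: x_{n+1} = x_n - f(x_n)(x_n - x_{n-1})/(f(x_n) - f(x_{n-1}))

Iteration 1:
  f(0.130000) = -0.748095
  f(1.020000) = 0.659405
  x_2 = 1.020000 - 0.659405×(1.020000 - 0.130000)/(0.659405 - (-0.748095))
       = 0.603041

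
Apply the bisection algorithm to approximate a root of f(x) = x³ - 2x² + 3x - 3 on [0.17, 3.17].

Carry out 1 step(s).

f(x) = x³ - 2x² + 3x - 3
Initial interval: [0.17, 3.17]

Iteration 1:
  c_1 = (0.170000 + 3.170000)/2 = 1.670000
  f(c_1) = f(1.670000) = 1.089663
  f(a) × f(c) < 0, new interval: [0.170000, 1.670000]

After 1 iteration(s), the approximation is c_1 = 1.670000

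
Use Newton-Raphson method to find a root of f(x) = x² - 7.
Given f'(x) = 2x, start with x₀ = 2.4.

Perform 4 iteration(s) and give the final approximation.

f(x) = x² - 7
f'(x) = 2x
x₀ = 2.4

Newton-Raphson formula: x_{n+1} = x_n - f(x_n)/f'(x_n)

Iteration 1:
  f(2.400000) = -1.240000
  f'(2.400000) = 4.800000
  x_1 = 2.400000 - (-1.240000)/4.800000 = 2.658333
Iteration 2:
  f(2.658333) = 0.066736
  f'(2.658333) = 5.316667
  x_2 = 2.658333 - 0.066736/5.316667 = 2.645781
Iteration 3:
  f(2.645781) = 0.000158
  f'(2.645781) = 5.291562
  x_3 = 2.645781 - 0.000158/5.291562 = 2.645751
Iteration 4:
  f(2.645751) = 0.000000
  f'(2.645751) = 5.291503
  x_4 = 2.645751 - 0.000000/5.291503 = 2.645751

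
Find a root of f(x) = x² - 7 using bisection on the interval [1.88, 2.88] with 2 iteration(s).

f(x) = x² - 7
Initial interval: [1.88, 2.88]

Iteration 1:
  c_1 = (1.880000 + 2.880000)/2 = 2.380000
  f(c_1) = f(2.380000) = -1.335600
  f(a) × f(c) ≥ 0, new interval: [2.380000, 2.880000]
Iteration 2:
  c_2 = (2.380000 + 2.880000)/2 = 2.630000
  f(c_2) = f(2.630000) = -0.083100
  f(a) × f(c) ≥ 0, new interval: [2.630000, 2.880000]

After 2 iteration(s), the approximation is c_2 = 2.630000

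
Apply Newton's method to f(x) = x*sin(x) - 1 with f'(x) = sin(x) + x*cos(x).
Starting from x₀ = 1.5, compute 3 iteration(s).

f(x) = x*sin(x) - 1
f'(x) = sin(x) + x*cos(x)
x₀ = 1.5

Newton-Raphson formula: x_{n+1} = x_n - f(x_n)/f'(x_n)

Iteration 1:
  f(1.500000) = 0.496242
  f'(1.500000) = 1.103601
  x_1 = 1.500000 - 0.496242/1.103601 = 1.050342
Iteration 2:
  f(1.050342) = -0.088730
  f'(1.050342) = 1.389902
  x_2 = 1.050342 - (-0.088730)/1.389902 = 1.114181
Iteration 3:
  f(1.114181) = 0.000033
  f'(1.114181) = 1.388807
  x_3 = 1.114181 - 0.000033/1.388807 = 1.114157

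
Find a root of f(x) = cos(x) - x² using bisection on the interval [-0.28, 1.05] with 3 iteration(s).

f(x) = cos(x) - x²
Initial interval: [-0.28, 1.05]

Iteration 1:
  c_1 = (-0.280000 + 1.050000)/2 = 0.385000
  f(c_1) = f(0.385000) = 0.778573
  f(a) × f(c) ≥ 0, new interval: [0.385000, 1.050000]
Iteration 2:
  c_2 = (0.385000 + 1.050000)/2 = 0.717500
  f(c_2) = f(0.717500) = 0.238646
  f(a) × f(c) ≥ 0, new interval: [0.717500, 1.050000]
Iteration 3:
  c_3 = (0.717500 + 1.050000)/2 = 0.883750
  f(c_3) = f(0.883750) = -0.146758
  f(a) × f(c) < 0, new interval: [0.717500, 0.883750]

After 3 iteration(s), the approximation is c_3 = 0.883750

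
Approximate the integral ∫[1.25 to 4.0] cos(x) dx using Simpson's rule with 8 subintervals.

f(x) = cos(x)
a = 1.25, b = 4.0, n = 8
h = (b - a)/n = 0.343750

Simpson's rule: (h/3)[f(x₀) + 4f(x₁) + 2f(x₂) + ... + f(xₙ)]

x_0 = 1.2500, f(x_0) = 0.315322, coefficient = 1
x_1 = 1.5938, f(x_1) = -0.022952, coefficient = 4
x_2 = 1.9375, f(x_2) = -0.358540, coefficient = 2
x_3 = 2.2812, f(x_3) = -0.652178, coefficient = 4
x_4 = 2.6250, f(x_4) = -0.869507, coefficient = 2
x_5 = 2.9688, f(x_5) = -0.985100, coefficient = 4
x_6 = 3.3125, f(x_6) = -0.985431, coefficient = 2
x_7 = 3.6562, f(x_7) = -0.870461, coefficient = 4
x_8 = 4.0000, f(x_8) = -0.653644, coefficient = 1

I ≈ (0.343750/3) × -14.888041 = -1.705921
Exact value: -1.705787
Error: 0.000134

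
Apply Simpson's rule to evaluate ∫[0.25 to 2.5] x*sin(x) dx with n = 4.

f(x) = x*sin(x)
a = 0.25, b = 2.5, n = 4
h = (b - a)/n = 0.562500

Simpson's rule: (h/3)[f(x₀) + 4f(x₁) + 2f(x₂) + ... + f(xₙ)]

x_0 = 0.2500, f(x_0) = 0.061851, coefficient = 1
x_1 = 0.8125, f(x_1) = 0.589882, coefficient = 4
x_2 = 1.3750, f(x_2) = 1.348728, coefficient = 2
x_3 = 1.9375, f(x_3) = 1.808684, coefficient = 4
x_4 = 2.5000, f(x_4) = 1.496180, coefficient = 1

I ≈ (0.562500/3) × 13.849751 = 2.596828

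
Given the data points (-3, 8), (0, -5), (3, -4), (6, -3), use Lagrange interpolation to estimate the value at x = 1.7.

Lagrange interpolation formula:
P(x) = Σ yᵢ × Lᵢ(x)
where Lᵢ(x) = Π_{j≠i} (x - xⱼ)/(xᵢ - xⱼ)

L_0(1.7) = (1.7 - 0)/(-3 - 0) × (1.7 - 3)/(-3 - 3) × (1.7 - 6)/(-3 - 6) = -0.058660
L_1(1.7) = (1.7 - (-3))/(0 - (-3)) × (1.7 - 3)/(0 - 3) × (1.7 - 6)/(0 - 6) = 0.486537
L_2(1.7) = (1.7 - (-3))/(3 - (-3)) × (1.7 - 0)/(3 - 0) × (1.7 - 6)/(3 - 6) = 0.636241
L_3(1.7) = (1.7 - (-3))/(6 - (-3)) × (1.7 - 0)/(6 - 0) × (1.7 - 3)/(6 - 3) = -0.064117

P(1.7) = 8×L_0(1.7) + (-5)×L_1(1.7) + (-4)×L_2(1.7) + (-3)×L_3(1.7)
P(1.7) = -5.254580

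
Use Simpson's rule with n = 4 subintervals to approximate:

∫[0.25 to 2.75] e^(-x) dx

f(x) = e^(-x)
a = 0.25, b = 2.75, n = 4
h = (b - a)/n = 0.625000

Simpson's rule: (h/3)[f(x₀) + 4f(x₁) + 2f(x₂) + ... + f(xₙ)]

x_0 = 0.2500, f(x_0) = 0.778801, coefficient = 1
x_1 = 0.8750, f(x_1) = 0.416862, coefficient = 4
x_2 = 1.5000, f(x_2) = 0.223130, coefficient = 2
x_3 = 2.1250, f(x_3) = 0.119433, coefficient = 4
x_4 = 2.7500, f(x_4) = 0.063928, coefficient = 1

I ≈ (0.625000/3) × 3.434169 = 0.715452
Exact value: 0.714873
Error: 0.000579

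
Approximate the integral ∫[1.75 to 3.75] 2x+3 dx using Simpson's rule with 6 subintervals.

f(x) = 2x+3
a = 1.75, b = 3.75, n = 6
h = (b - a)/n = 0.333333

Simpson's rule: (h/3)[f(x₀) + 4f(x₁) + 2f(x₂) + ... + f(xₙ)]

x_0 = 1.7500, f(x_0) = 6.500000, coefficient = 1
x_1 = 2.0833, f(x_1) = 7.166667, coefficient = 4
x_2 = 2.4167, f(x_2) = 7.833333, coefficient = 2
x_3 = 2.7500, f(x_3) = 8.500000, coefficient = 4
x_4 = 3.0833, f(x_4) = 9.166667, coefficient = 2
x_5 = 3.4167, f(x_5) = 9.833333, coefficient = 4
x_6 = 3.7500, f(x_6) = 10.500000, coefficient = 1

I ≈ (0.333333/3) × 153.000000 = 17.000000
Exact value: 17.000000
Error: 0.000000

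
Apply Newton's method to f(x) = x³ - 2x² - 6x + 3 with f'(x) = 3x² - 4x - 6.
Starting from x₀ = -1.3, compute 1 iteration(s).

f(x) = x³ - 2x² - 6x + 3
f'(x) = 3x² - 4x - 6
x₀ = -1.3

Newton-Raphson formula: x_{n+1} = x_n - f(x_n)/f'(x_n)

Iteration 1:
  f(-1.300000) = 5.223000
  f'(-1.300000) = 4.270000
  x_1 = -1.300000 - 5.223000/4.270000 = -2.523185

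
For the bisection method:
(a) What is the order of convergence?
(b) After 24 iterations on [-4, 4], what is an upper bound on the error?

(a) Bisection has linear (order 1) convergence; the error is halved each step.

(b) Error bound = (b-a)/2^n = (4 - (-4))/2^{24}
    = 8/2^{24}

(a) 1 (linear); (b) error ≤ 4.77e-07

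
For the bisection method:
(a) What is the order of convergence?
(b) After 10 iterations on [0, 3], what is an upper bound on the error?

(a) Bisection has linear (order 1) convergence; the error is halved each step.

(b) Error bound = (b-a)/2^n = (3 - 0)/2^{10}
    = 3/2^{10}

(a) 1 (linear); (b) error ≤ 2.93e-03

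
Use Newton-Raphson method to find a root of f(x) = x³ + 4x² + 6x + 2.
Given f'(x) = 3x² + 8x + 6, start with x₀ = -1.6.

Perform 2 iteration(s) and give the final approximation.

f(x) = x³ + 4x² + 6x + 2
f'(x) = 3x² + 8x + 6
x₀ = -1.6

Newton-Raphson formula: x_{n+1} = x_n - f(x_n)/f'(x_n)

Iteration 1:
  f(-1.600000) = -1.456000
  f'(-1.600000) = 0.880000
  x_1 = -1.600000 - (-1.456000)/0.880000 = 0.054545
Iteration 2:
  f(0.054545) = 2.339336
  f'(0.054545) = 6.445289
  x_2 = 0.054545 - 2.339336/6.445289 = -0.308407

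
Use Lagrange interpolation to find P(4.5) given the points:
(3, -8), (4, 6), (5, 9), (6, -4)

Lagrange interpolation formula:
P(x) = Σ yᵢ × Lᵢ(x)
where Lᵢ(x) = Π_{j≠i} (x - xⱼ)/(xᵢ - xⱼ)

L_0(4.5) = (4.5 - 4)/(3 - 4) × (4.5 - 5)/(3 - 5) × (4.5 - 6)/(3 - 6) = -0.062500
L_1(4.5) = (4.5 - 3)/(4 - 3) × (4.5 - 5)/(4 - 5) × (4.5 - 6)/(4 - 6) = 0.562500
L_2(4.5) = (4.5 - 3)/(5 - 3) × (4.5 - 4)/(5 - 4) × (4.5 - 6)/(5 - 6) = 0.562500
L_3(4.5) = (4.5 - 3)/(6 - 3) × (4.5 - 4)/(6 - 4) × (4.5 - 5)/(6 - 5) = -0.062500

P(4.5) = (-8)×L_0(4.5) + 6×L_1(4.5) + 9×L_2(4.5) + (-4)×L_3(4.5)
P(4.5) = 9.187500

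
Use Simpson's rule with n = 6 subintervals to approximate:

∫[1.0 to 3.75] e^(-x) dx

f(x) = e^(-x)
a = 1.0, b = 3.75, n = 6
h = (b - a)/n = 0.458333

Simpson's rule: (h/3)[f(x₀) + 4f(x₁) + 2f(x₂) + ... + f(xₙ)]

x_0 = 1.0000, f(x_0) = 0.367879, coefficient = 1
x_1 = 1.4583, f(x_1) = 0.232624, coefficient = 4
x_2 = 1.9167, f(x_2) = 0.147096, coefficient = 2
x_3 = 2.3750, f(x_3) = 0.093014, coefficient = 4
x_4 = 2.8333, f(x_4) = 0.058816, coefficient = 2
x_5 = 3.2917, f(x_5) = 0.037192, coefficient = 4
x_6 = 3.7500, f(x_6) = 0.023518, coefficient = 1

I ≈ (0.458333/3) × 2.254543 = 0.344444
Exact value: 0.344362
Error: 0.000082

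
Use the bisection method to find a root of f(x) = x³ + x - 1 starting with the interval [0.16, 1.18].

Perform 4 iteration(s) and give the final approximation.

f(x) = x³ + x - 1
Initial interval: [0.16, 1.18]

Iteration 1:
  c_1 = (0.160000 + 1.180000)/2 = 0.670000
  f(c_1) = f(0.670000) = -0.029237
  f(a) × f(c) ≥ 0, new interval: [0.670000, 1.180000]
Iteration 2:
  c_2 = (0.670000 + 1.180000)/2 = 0.925000
  f(c_2) = f(0.925000) = 0.716453
  f(a) × f(c) < 0, new interval: [0.670000, 0.925000]
Iteration 3:
  c_3 = (0.670000 + 0.925000)/2 = 0.797500
  f(c_3) = f(0.797500) = 0.304715
  f(a) × f(c) < 0, new interval: [0.670000, 0.797500]
Iteration 4:
  c_4 = (0.670000 + 0.797500)/2 = 0.733750
  f(c_4) = f(0.733750) = 0.128793
  f(a) × f(c) < 0, new interval: [0.670000, 0.733750]

After 4 iteration(s), the approximation is c_4 = 0.733750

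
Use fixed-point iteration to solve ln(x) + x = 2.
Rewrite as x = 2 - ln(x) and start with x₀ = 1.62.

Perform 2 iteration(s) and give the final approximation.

Equation: ln(x) + x = 2
Fixed-point form: x = 2 - ln(x)
x₀ = 1.62

x_1 = g(1.620000) = 1.517574
x_2 = g(1.517574) = 1.582887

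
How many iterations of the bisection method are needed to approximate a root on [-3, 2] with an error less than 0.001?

We need (b-a)/2^n ≤ 0.001
(2 - (-3))/2^n ≤ 0.001
5/2^n ≤ 0.001
2^n ≥ 5000
n ≥ log₂(5000) = 12.29
n ≥ 13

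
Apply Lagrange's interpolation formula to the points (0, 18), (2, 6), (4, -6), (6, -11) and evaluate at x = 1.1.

Lagrange interpolation formula:
P(x) = Σ yᵢ × Lᵢ(x)
where Lᵢ(x) = Π_{j≠i} (x - xⱼ)/(xᵢ - xⱼ)

L_0(1.1) = (1.1 - 2)/(0 - 2) × (1.1 - 4)/(0 - 4) × (1.1 - 6)/(0 - 6) = 0.266437
L_1(1.1) = (1.1 - 0)/(2 - 0) × (1.1 - 4)/(2 - 4) × (1.1 - 6)/(2 - 6) = 0.976938
L_2(1.1) = (1.1 - 0)/(4 - 0) × (1.1 - 2)/(4 - 2) × (1.1 - 6)/(4 - 6) = -0.303187
L_3(1.1) = (1.1 - 0)/(6 - 0) × (1.1 - 2)/(6 - 2) × (1.1 - 4)/(6 - 4) = 0.059812

P(1.1) = 18×L_0(1.1) + 6×L_1(1.1) + (-6)×L_2(1.1) + (-11)×L_3(1.1)
P(1.1) = 11.818687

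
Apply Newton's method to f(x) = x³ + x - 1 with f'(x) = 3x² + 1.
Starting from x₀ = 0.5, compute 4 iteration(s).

f(x) = x³ + x - 1
f'(x) = 3x² + 1
x₀ = 0.5

Newton-Raphson formula: x_{n+1} = x_n - f(x_n)/f'(x_n)

Iteration 1:
  f(0.500000) = -0.375000
  f'(0.500000) = 1.750000
  x_1 = 0.500000 - (-0.375000)/1.750000 = 0.714286
Iteration 2:
  f(0.714286) = 0.078717
  f'(0.714286) = 2.530612
  x_2 = 0.714286 - 0.078717/2.530612 = 0.683180
Iteration 3:
  f(0.683180) = 0.002043
  f'(0.683180) = 2.400204
  x_3 = 0.683180 - 0.002043/2.400204 = 0.682328
Iteration 4:
  f(0.682328) = 0.000001
  f'(0.682328) = 2.396716
  x_4 = 0.682328 - 0.000001/2.396716 = 0.682328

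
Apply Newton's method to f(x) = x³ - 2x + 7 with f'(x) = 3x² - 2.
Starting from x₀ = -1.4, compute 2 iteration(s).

f(x) = x³ - 2x + 7
f'(x) = 3x² - 2
x₀ = -1.4

Newton-Raphson formula: x_{n+1} = x_n - f(x_n)/f'(x_n)

Iteration 1:
  f(-1.400000) = 7.056000
  f'(-1.400000) = 3.880000
  x_1 = -1.400000 - 7.056000/3.880000 = -3.218557
Iteration 2:
  f(-3.218557) = -19.904261
  f'(-3.218557) = 29.077322
  x_2 = -3.218557 - (-19.904261)/29.077322 = -2.534028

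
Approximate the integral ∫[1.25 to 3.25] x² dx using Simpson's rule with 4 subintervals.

f(x) = x²
a = 1.25, b = 3.25, n = 4
h = (b - a)/n = 0.500000

Simpson's rule: (h/3)[f(x₀) + 4f(x₁) + 2f(x₂) + ... + f(xₙ)]

x_0 = 1.2500, f(x_0) = 1.562500, coefficient = 1
x_1 = 1.7500, f(x_1) = 3.062500, coefficient = 4
x_2 = 2.2500, f(x_2) = 5.062500, coefficient = 2
x_3 = 2.7500, f(x_3) = 7.562500, coefficient = 4
x_4 = 3.2500, f(x_4) = 10.562500, coefficient = 1

I ≈ (0.500000/3) × 64.750000 = 10.791667
Exact value: 10.791667
Error: 0.000000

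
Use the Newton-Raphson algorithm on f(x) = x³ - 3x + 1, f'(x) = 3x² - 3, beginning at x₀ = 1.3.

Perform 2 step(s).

f(x) = x³ - 3x + 1
f'(x) = 3x² - 3
x₀ = 1.3

Newton-Raphson formula: x_{n+1} = x_n - f(x_n)/f'(x_n)

Iteration 1:
  f(1.300000) = -0.703000
  f'(1.300000) = 2.070000
  x_1 = 1.300000 - (-0.703000)/2.070000 = 1.639614
Iteration 2:
  f(1.639614) = 0.488986
  f'(1.639614) = 5.064998
  x_2 = 1.639614 - 0.488986/5.064998 = 1.543071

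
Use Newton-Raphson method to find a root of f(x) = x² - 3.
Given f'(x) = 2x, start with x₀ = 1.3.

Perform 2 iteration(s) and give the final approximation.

f(x) = x² - 3
f'(x) = 2x
x₀ = 1.3

Newton-Raphson formula: x_{n+1} = x_n - f(x_n)/f'(x_n)

Iteration 1:
  f(1.300000) = -1.310000
  f'(1.300000) = 2.600000
  x_1 = 1.300000 - (-1.310000)/2.600000 = 1.803846
Iteration 2:
  f(1.803846) = 0.253861
  f'(1.803846) = 3.607692
  x_2 = 1.803846 - 0.253861/3.607692 = 1.733480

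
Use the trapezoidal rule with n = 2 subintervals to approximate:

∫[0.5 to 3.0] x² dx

f(x) = x²
a = 0.5, b = 3.0, n = 2
h = (b - a)/n = 1.250000

Trapezoidal rule: (h/2)[f(x₀) + 2f(x₁) + 2f(x₂) + ... + f(xₙ)]

x_0 = 0.5000, f(x_0) = 0.250000, coefficient = 1
x_1 = 1.7500, f(x_1) = 3.062500, coefficient = 2
x_2 = 3.0000, f(x_2) = 9.000000, coefficient = 1

I ≈ (1.250000/2) × 15.375000 = 9.609375
Exact value: 8.958333
Error: 0.651042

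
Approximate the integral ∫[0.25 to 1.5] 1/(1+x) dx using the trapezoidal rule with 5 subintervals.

f(x) = 1/(1+x)
a = 0.25, b = 1.5, n = 5
h = (b - a)/n = 0.250000

Trapezoidal rule: (h/2)[f(x₀) + 2f(x₁) + 2f(x₂) + ... + f(xₙ)]

x_0 = 0.2500, f(x_0) = 0.800000, coefficient = 1
x_1 = 0.5000, f(x_1) = 0.666667, coefficient = 2
x_2 = 0.7500, f(x_2) = 0.571429, coefficient = 2
x_3 = 1.0000, f(x_3) = 0.500000, coefficient = 2
x_4 = 1.2500, f(x_4) = 0.444444, coefficient = 2
x_5 = 1.5000, f(x_5) = 0.400000, coefficient = 1

I ≈ (0.250000/2) × 5.565079 = 0.695635
Exact value: 0.693147
Error: 0.002488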